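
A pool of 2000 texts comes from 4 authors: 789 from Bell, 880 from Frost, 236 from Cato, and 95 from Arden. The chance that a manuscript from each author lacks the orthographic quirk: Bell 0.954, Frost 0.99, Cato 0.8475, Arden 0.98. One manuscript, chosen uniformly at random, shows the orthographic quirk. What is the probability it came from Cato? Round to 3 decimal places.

0.434

Taking complements, P(quirk | each) = Bell 0.046, Frost 0.01, Cato 0.1525, Arden 0.02.
Compute prior × likelihood for every hypothesis:
  Bell: 0.3945 × 0.046 = 0.018147
  Frost: 0.44 × 0.01 = 0.0044
  Cato: 0.118 × 0.1525 = 0.017995
  Arden: 0.0475 × 0.02 = 0.00095
Total = 0.041492.
P(Cato | evidence) = 0.017995 / 0.041492 ≈ 0.434.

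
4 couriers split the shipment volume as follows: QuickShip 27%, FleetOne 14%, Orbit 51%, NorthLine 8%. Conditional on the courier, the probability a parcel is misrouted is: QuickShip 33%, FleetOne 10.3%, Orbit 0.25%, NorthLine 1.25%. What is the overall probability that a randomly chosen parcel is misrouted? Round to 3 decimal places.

By Bayes' rule, posterior ∝ prior × likelihood:
  QuickShip: 0.27 × 0.33 = 0.0891
  FleetOne: 0.14 × 0.103 = 0.01442
  Orbit: 0.51 × 0.0025 = 0.001275
  NorthLine: 0.08 × 0.0125 = 0.001
P(misrouted) = 0.0891 + 0.01442 + 0.001275 + 0.001 = 0.105795 → 0.106.

0.106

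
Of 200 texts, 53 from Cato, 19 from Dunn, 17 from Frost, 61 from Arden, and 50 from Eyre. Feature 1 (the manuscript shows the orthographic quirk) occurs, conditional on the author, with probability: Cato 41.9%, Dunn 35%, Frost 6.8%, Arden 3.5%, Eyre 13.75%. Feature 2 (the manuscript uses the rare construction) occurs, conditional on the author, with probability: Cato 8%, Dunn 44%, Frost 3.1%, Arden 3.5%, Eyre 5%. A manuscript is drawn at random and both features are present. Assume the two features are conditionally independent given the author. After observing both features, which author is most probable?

Dunn

Unnormalized posteriors (prior × likelihood):
  Cato: 0.265 × 0.419 × 0.08 = 0.0088828
  Dunn: 0.095 × 0.35 × 0.44 = 0.01463
  Frost: 0.085 × 0.068 × 0.031 = 0.00017918
  Arden: 0.305 × 0.035 × 0.035 = 0.000373625
  Eyre: 0.25 × 0.1375 × 0.05 = 0.00171875
Total = 0.025784355.
Largest term belongs to Dunn, so Dunn is most probable.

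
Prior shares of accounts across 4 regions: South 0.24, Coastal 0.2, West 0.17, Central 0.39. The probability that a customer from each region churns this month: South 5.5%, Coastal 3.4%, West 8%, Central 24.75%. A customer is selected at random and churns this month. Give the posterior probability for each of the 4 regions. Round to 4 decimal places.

Unnormalized posteriors (prior × likelihood):
  South: 0.24 × 0.055 = 0.0132
  Coastal: 0.2 × 0.034 = 0.0068
  West: 0.17 × 0.08 = 0.0136
  Central: 0.39 × 0.2475 = 0.096525
Total = 0.130125.
P(South | churn) = 0.0132/0.130125 ≈ 0.1014
P(Coastal | churn) = 0.0068/0.130125 ≈ 0.0523
P(West | churn) = 0.0136/0.130125 ≈ 0.1045
P(Central | churn) = 0.096525/0.130125 ≈ 0.7418

South 0.1014, Coastal 0.0523, West 0.1045, Central 0.7418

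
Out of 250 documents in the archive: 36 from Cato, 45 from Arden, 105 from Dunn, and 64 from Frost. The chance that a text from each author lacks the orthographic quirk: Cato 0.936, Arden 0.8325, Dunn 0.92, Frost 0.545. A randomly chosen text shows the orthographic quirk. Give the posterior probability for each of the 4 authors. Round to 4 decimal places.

Taking complements, P(quirk | each) = Cato 0.064, Arden 0.1675, Dunn 0.08, Frost 0.455.
Compute prior × likelihood for every hypothesis:
  Cato: 0.144 × 0.064 = 0.009216
  Arden: 0.18 × 0.1675 = 0.03015
  Dunn: 0.42 × 0.08 = 0.0336
  Frost: 0.256 × 0.455 = 0.11648
Total = 0.189446.
P(Cato | quirk) = 0.009216/0.189446 ≈ 0.0486
P(Arden | quirk) = 0.03015/0.189446 ≈ 0.1591
P(Dunn | quirk) = 0.0336/0.189446 ≈ 0.1774
P(Frost | quirk) = 0.11648/0.189446 ≈ 0.6148
(Check: 0.0486+0.1591+0.1774+0.6148 = 0.9999.)

Cato 0.0486, Arden 0.1591, Dunn 0.1774, Frost 0.6148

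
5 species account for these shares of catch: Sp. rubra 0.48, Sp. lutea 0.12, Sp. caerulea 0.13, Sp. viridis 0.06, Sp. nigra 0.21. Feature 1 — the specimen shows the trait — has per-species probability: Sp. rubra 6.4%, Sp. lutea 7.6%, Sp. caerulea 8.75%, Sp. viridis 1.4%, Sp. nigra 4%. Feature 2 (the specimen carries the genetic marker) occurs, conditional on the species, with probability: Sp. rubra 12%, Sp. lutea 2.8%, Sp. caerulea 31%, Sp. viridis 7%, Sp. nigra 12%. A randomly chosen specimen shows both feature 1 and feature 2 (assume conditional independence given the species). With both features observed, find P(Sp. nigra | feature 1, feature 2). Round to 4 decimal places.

Compute prior × likelihood for every hypothesis:
  Sp. rubra: 0.48 × 0.064 × 0.12 = 0.0036864
  Sp. lutea: 0.12 × 0.076 × 0.028 = 0.00025536
  Sp. caerulea: 0.13 × 0.0875 × 0.31 = 0.00352625
  Sp. viridis: 0.06 × 0.014 × 0.07 = 0.0000588
  Sp. nigra: 0.21 × 0.04 × 0.12 = 0.001008
Sum = 0.00853481.
P(Sp. nigra | evidence) = 0.001008 / 0.00853481 ≈ 0.1181.

0.1181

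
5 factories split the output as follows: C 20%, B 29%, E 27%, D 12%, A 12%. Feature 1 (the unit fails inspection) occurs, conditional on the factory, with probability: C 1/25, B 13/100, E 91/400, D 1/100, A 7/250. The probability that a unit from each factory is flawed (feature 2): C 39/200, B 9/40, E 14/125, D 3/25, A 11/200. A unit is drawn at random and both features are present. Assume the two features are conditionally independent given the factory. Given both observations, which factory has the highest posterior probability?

Compute prior × likelihood for every hypothesis:
  C: 0.2 × 0.04 × 0.195 = 0.00156
  B: 0.29 × 0.13 × 0.225 = 0.0084825
  E: 0.27 × 0.2275 × 0.112 = 0.0068796
  D: 0.12 × 0.01 × 0.12 = 0.000144
  A: 0.12 × 0.028 × 0.055 = 0.0001848
Sum = 0.0172509.
Largest term belongs to B, so B is most probable.

B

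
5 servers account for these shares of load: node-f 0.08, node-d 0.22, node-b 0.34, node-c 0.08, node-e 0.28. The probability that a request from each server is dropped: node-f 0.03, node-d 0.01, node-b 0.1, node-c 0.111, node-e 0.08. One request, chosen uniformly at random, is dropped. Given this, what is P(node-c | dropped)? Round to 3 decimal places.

0.127

Prior × likelihood for each hypothesis:
  node-f: 0.08 × 0.03 = 0.0024
  node-d: 0.22 × 0.01 = 0.0022
  node-b: 0.34 × 0.1 = 0.034
  node-c: 0.08 × 0.111 = 0.00888
  node-e: 0.28 × 0.08 = 0.0224
Normalizing constant = 0.06988.
P(node-c | evidence) = 0.00888 / 0.06988 ≈ 0.127.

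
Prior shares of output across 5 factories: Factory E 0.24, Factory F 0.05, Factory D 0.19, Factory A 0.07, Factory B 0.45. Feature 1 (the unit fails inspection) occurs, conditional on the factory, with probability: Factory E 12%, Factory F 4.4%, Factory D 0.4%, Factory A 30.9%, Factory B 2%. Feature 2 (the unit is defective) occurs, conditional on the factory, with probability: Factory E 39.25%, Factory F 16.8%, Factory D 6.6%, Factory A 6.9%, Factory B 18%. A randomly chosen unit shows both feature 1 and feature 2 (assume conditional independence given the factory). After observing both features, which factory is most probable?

By Bayes' rule, posterior ∝ prior × likelihood:
  Factory E: 0.24 × 0.12 × 0.3925 = 0.011304
  Factory F: 0.05 × 0.044 × 0.168 = 0.0003696
  Factory D: 0.19 × 0.004 × 0.066 = 0.00005016
  Factory A: 0.07 × 0.309 × 0.069 = 0.00149247
  Factory B: 0.45 × 0.02 × 0.18 = 0.00162
Normalizing constant = 0.01483623.
Largest term belongs to Factory E, so Factory E is most probable.

Factory E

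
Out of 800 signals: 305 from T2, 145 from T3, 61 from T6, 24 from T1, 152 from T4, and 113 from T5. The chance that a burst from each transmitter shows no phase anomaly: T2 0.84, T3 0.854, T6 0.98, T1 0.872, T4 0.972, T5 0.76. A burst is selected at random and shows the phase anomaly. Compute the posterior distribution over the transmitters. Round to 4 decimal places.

T2 0.4620, T3 0.2004, T6 0.0115, T1 0.0291, T4 0.0403, T5 0.2567

Taking complements, P(anomaly | each) = T2 0.16, T3 0.146, T6 0.02, T1 0.128, T4 0.028, T5 0.24.
Prior × likelihood for each hypothesis:
  T2: 0.38125 × 0.16 = 0.061
  T3: 0.18125 × 0.146 = 0.0264625
  T6: 0.07625 × 0.02 = 0.001525
  T1: 0.03 × 0.128 = 0.00384
  T4: 0.19 × 0.028 = 0.00532
  T5: 0.14125 × 0.24 = 0.0339
Total = 0.1320475.
P(T2 | anomaly) = 0.061/0.1320475 ≈ 0.4620
P(T3 | anomaly) = 0.0264625/0.1320475 ≈ 0.2004
P(T6 | anomaly) = 0.001525/0.1320475 ≈ 0.0115
P(T1 | anomaly) = 0.00384/0.1320475 ≈ 0.0291
P(T4 | anomaly) = 0.00532/0.1320475 ≈ 0.0403
P(T5 | anomaly) = 0.0339/0.1320475 ≈ 0.2567
(Check: 0.4620+0.2004+0.0115+0.0291+0.0403+0.2567 = 1.0000.)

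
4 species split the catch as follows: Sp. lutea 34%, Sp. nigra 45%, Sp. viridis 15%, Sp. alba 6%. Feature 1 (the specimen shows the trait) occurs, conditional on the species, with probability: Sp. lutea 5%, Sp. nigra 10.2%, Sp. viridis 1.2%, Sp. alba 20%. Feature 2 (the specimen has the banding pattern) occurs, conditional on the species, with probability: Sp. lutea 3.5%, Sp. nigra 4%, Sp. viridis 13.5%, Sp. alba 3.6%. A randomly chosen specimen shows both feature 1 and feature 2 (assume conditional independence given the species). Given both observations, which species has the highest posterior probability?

Sp. nigra

By Bayes' rule, posterior ∝ prior × likelihood:
  Sp. lutea: 0.34 × 0.05 × 0.035 = 0.000595
  Sp. nigra: 0.45 × 0.102 × 0.04 = 0.001836
  Sp. viridis: 0.15 × 0.012 × 0.135 = 0.000243
  Sp. alba: 0.06 × 0.2 × 0.036 = 0.000432
Normalizing constant = 0.003106.
Largest term belongs to Sp. nigra, so Sp. nigra is most probable.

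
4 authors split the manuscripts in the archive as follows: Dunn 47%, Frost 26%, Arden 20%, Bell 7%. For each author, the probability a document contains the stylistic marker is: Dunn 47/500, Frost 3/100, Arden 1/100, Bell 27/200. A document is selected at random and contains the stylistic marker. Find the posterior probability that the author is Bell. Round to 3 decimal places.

By Bayes' rule, posterior ∝ prior × likelihood:
  Dunn: 0.47 × 0.094 = 0.04418
  Frost: 0.26 × 0.03 = 0.0078
  Arden: 0.2 × 0.01 = 0.002
  Bell: 0.07 × 0.135 = 0.00945
Total = 0.06343.
P(Bell | evidence) = 0.00945 / 0.06343 ≈ 0.149.

0.149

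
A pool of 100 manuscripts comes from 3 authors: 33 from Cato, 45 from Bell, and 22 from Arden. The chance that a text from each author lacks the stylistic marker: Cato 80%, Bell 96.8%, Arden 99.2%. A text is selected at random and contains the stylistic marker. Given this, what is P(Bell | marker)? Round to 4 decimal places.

0.1753

Taking complements, P(marker | each) = Cato 0.2, Bell 0.032, Arden 0.008.
Prior × likelihood for each hypothesis:
  Cato: 0.33 × 0.2 = 0.066
  Bell: 0.45 × 0.032 = 0.0144
  Arden: 0.22 × 0.008 = 0.00176
Sum = 0.08216.
P(Bell | evidence) = 0.0144 / 0.08216 ≈ 0.1753.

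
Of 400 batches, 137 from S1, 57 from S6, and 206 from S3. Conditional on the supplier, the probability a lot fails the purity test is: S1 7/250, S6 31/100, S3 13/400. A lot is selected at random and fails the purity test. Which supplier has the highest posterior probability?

By Bayes' rule, posterior ∝ prior × likelihood:
  S1: 0.3425 × 0.028 = 0.00959
  S6: 0.1425 × 0.31 = 0.044175
  S3: 0.515 × 0.0325 = 0.0167375
Sum = 0.0705025.
Largest term belongs to S6, so S6 is most probable.

S6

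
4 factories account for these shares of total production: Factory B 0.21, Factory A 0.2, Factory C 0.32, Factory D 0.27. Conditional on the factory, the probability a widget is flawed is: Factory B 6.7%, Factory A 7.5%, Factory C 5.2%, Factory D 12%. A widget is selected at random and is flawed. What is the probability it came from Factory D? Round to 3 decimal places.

Unnormalized posteriors (prior × likelihood):
  Factory B: 0.21 × 0.067 = 0.01407
  Factory A: 0.2 × 0.075 = 0.015
  Factory C: 0.32 × 0.052 = 0.01664
  Factory D: 0.27 × 0.12 = 0.0324
Normalizing constant = 0.07811.
P(Factory D | evidence) = 0.0324 / 0.07811 ≈ 0.415.

0.415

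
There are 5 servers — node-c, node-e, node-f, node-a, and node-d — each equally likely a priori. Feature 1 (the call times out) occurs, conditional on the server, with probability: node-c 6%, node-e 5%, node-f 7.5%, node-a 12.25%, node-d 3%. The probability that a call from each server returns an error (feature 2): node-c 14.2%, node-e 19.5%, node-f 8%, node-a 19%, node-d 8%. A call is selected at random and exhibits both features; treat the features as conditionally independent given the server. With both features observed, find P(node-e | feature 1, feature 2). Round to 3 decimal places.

Since the prior is uniform, the posterior is proportional to the likelihood:
  node-c: 0.06 × 0.142 = 0.00852
  node-e: 0.05 × 0.195 = 0.00975
  node-f: 0.075 × 0.08 = 0.006
  node-a: 0.1225 × 0.19 = 0.023275
  node-d: 0.03 × 0.08 = 0.0024
Normalizing constant = 0.049945.
P(node-e | evidence) = 0.00975 / 0.049945 ≈ 0.195.

0.195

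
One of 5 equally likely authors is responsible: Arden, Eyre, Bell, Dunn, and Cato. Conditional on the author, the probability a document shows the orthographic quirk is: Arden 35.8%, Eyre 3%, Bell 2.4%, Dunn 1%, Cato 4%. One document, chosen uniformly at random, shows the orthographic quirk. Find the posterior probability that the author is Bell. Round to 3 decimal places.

Since the prior is uniform, the posterior is proportional to the likelihood:
  Arden: 0.358
  Eyre: 0.03
  Bell: 0.024
  Dunn: 0.01
  Cato: 0.04
Sum = 0.462.
P(Bell | evidence) = 0.024 / 0.462 ≈ 0.052.

0.052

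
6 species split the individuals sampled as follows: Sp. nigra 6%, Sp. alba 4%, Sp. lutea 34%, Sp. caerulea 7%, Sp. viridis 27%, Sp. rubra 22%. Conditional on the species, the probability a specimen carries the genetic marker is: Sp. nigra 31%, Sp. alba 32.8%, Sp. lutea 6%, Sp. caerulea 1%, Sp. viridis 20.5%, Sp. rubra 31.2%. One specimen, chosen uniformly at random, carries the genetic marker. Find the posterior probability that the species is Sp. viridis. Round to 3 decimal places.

0.313

Compute prior × likelihood for every hypothesis:
  Sp. nigra: 0.06 × 0.31 = 0.0186
  Sp. alba: 0.04 × 0.328 = 0.01312
  Sp. lutea: 0.34 × 0.06 = 0.0204
  Sp. caerulea: 0.07 × 0.01 = 0.0007
  Sp. viridis: 0.27 × 0.205 = 0.05535
  Sp. rubra: 0.22 × 0.312 = 0.06864
Sum = 0.17681.
P(Sp. viridis | evidence) = 0.05535 / 0.17681 ≈ 0.313.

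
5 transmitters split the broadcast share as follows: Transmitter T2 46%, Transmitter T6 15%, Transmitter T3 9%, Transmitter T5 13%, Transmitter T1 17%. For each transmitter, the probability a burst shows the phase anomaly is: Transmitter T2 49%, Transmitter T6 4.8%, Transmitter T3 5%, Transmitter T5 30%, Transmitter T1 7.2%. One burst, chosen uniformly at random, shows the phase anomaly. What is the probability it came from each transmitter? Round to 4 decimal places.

Compute prior × likelihood for every hypothesis:
  Transmitter T2: 0.46 × 0.49 = 0.2254
  Transmitter T6: 0.15 × 0.048 = 0.0072
  Transmitter T3: 0.09 × 0.05 = 0.0045
  Transmitter T5: 0.13 × 0.3 = 0.039
  Transmitter T1: 0.17 × 0.072 = 0.01224
Total = 0.28834.
P(Transmitter T2 | anomaly) = 0.2254/0.28834 ≈ 0.7817
P(Transmitter T6 | anomaly) = 0.0072/0.28834 ≈ 0.0250
P(Transmitter T3 | anomaly) = 0.0045/0.28834 ≈ 0.0156
P(Transmitter T5 | anomaly) = 0.039/0.28834 ≈ 0.1353
P(Transmitter T1 | anomaly) = 0.01224/0.28834 ≈ 0.0424
(Check: 0.7817+0.0250+0.0156+0.1353+0.0424 = 1.0000.)

Transmitter T2 0.7817, Transmitter T6 0.0250, Transmitter T3 0.0156, Transmitter T5 0.1353, Transmitter T1 0.0424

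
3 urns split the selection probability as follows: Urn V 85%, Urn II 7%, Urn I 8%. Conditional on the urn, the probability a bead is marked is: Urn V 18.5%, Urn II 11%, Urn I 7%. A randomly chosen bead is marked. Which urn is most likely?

Urn V

Prior × likelihood for each hypothesis:
  Urn V: 0.85 × 0.185 = 0.15725
  Urn II: 0.07 × 0.11 = 0.0077
  Urn I: 0.08 × 0.07 = 0.0056
Sum = 0.17055.
Largest term belongs to Urn V, so Urn V is most probable.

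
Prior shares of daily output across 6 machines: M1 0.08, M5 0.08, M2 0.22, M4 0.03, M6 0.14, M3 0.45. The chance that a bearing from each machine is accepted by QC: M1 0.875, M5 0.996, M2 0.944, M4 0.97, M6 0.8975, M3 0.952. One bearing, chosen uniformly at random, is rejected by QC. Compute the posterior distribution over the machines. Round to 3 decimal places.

M1 0.168, M5 0.005, M2 0.207, M4 0.015, M6 0.241, M3 0.363

Taking complements, P(rejected | each) = M1 0.125, M5 0.004, M2 0.056, M4 0.03, M6 0.1025, M3 0.048.
Unnormalized posteriors (prior × likelihood):
  M1: 0.08 × 0.125 = 0.01
  M5: 0.08 × 0.004 = 0.00032
  M2: 0.22 × 0.056 = 0.01232
  M4: 0.03 × 0.03 = 0.0009
  M6: 0.14 × 0.1025 = 0.01435
  M3: 0.45 × 0.048 = 0.0216
Sum = 0.05949.
P(M1 | rejected) = 0.01/0.05949 ≈ 0.168
P(M5 | rejected) = 0.00032/0.05949 ≈ 0.005
P(M2 | rejected) = 0.01232/0.05949 ≈ 0.207
P(M4 | rejected) = 0.0009/0.05949 ≈ 0.015
P(M6 | rejected) = 0.01435/0.05949 ≈ 0.241
P(M3 | rejected) = 0.0216/0.05949 ≈ 0.363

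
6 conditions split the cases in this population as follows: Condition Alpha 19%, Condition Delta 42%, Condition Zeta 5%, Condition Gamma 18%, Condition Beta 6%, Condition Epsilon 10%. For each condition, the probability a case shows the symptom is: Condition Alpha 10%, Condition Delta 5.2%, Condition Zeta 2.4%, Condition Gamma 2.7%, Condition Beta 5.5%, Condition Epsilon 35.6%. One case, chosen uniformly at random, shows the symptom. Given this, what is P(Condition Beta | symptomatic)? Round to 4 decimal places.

Unnormalized posteriors (prior × likelihood):
  Condition Alpha: 0.19 × 0.1 = 0.019
  Condition Delta: 0.42 × 0.052 = 0.02184
  Condition Zeta: 0.05 × 0.024 = 0.0012
  Condition Gamma: 0.18 × 0.027 = 0.00486
  Condition Beta: 0.06 × 0.055 = 0.0033
  Condition Epsilon: 0.1 × 0.356 = 0.0356
Sum = 0.0858.
P(Condition Beta | evidence) = 0.0033 / 0.0858 ≈ 0.0385.

0.0385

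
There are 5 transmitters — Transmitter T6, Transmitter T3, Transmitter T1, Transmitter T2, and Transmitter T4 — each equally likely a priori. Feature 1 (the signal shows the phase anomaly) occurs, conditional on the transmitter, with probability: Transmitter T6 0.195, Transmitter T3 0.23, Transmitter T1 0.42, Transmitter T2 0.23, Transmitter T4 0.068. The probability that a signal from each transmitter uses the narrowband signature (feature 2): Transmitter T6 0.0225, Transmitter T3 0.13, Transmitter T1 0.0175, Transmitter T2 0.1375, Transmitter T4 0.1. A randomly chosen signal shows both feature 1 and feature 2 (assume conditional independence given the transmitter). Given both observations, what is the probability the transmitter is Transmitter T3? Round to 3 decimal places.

With a uniform prior (1/5 each), posterior ∝ likelihood:
  Transmitter T6: 0.195 × 0.0225 = 0.0043875
  Transmitter T3: 0.23 × 0.13 = 0.0299
  Transmitter T1: 0.42 × 0.0175 = 0.00735
  Transmitter T2: 0.23 × 0.1375 = 0.031625
  Transmitter T4: 0.068 × 0.1 = 0.0068
Total = 0.0800625.
P(Transmitter T3 | evidence) = 0.0299 / 0.0800625 ≈ 0.373.

0.373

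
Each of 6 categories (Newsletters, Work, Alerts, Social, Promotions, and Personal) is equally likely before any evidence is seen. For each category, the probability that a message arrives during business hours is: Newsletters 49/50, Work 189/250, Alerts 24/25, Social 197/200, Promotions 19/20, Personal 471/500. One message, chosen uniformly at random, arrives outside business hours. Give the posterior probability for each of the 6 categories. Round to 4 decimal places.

Newsletters 0.0468, Work 0.5714, Alerts 0.0937, Social 0.0351, Promotions 0.1171, Personal 0.1358

Taking complements, P(off-hours | each) = Newsletters 0.02, Work 0.244, Alerts 0.04, Social 0.015, Promotions 0.05, Personal 0.058.
Since the prior is uniform, the posterior is proportional to the likelihood:
  Newsletters: 0.02
  Work: 0.244
  Alerts: 0.04
  Social: 0.015
  Promotions: 0.05
  Personal: 0.058
Total = 0.427.
P(Newsletters | off-hours) = 0.02/0.427 ≈ 0.0468
P(Work | off-hours) = 0.244/0.427 ≈ 0.5714
P(Alerts | off-hours) = 0.04/0.427 ≈ 0.0937
P(Social | off-hours) = 0.015/0.427 ≈ 0.0351
P(Promotions | off-hours) = 0.05/0.427 ≈ 0.1171
P(Personal | off-hours) = 0.058/0.427 ≈ 0.1358
(Check: 0.0468+0.5714+0.0937+0.0351+0.1171+0.1358 = 0.9999.)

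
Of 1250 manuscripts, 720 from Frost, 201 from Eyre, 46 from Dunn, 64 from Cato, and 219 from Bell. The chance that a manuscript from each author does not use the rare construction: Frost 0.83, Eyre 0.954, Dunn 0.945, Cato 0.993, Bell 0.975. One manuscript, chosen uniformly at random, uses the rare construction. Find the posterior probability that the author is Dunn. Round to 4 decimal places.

0.0181

Taking complements, P(rare-form | each) = Frost 0.17, Eyre 0.046, Dunn 0.055, Cato 0.007, Bell 0.025.
Prior × likelihood for each hypothesis:
  Frost: 0.576 × 0.17 = 0.09792
  Eyre: 0.1608 × 0.046 = 0.0073968
  Dunn: 0.0368 × 0.055 = 0.002024
  Cato: 0.0512 × 0.007 = 0.0003584
  Bell: 0.1752 × 0.025 = 0.00438
Normalizing constant = 0.1120792.
P(Dunn | evidence) = 0.002024 / 0.1120792 ≈ 0.0181.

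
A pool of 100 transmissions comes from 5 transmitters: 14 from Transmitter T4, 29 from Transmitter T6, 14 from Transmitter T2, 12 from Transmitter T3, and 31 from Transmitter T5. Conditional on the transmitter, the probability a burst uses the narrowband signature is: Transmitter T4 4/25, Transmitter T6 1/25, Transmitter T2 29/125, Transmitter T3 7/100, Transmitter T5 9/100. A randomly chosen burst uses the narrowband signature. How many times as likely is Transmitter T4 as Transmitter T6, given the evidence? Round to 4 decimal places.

1.9310

Unnormalized posteriors (prior × likelihood):
  Transmitter T4: 0.14 × 0.16 = 0.0224
  Transmitter T6: 0.29 × 0.04 = 0.0116
  Transmitter T2: 0.14 × 0.232 = 0.03248
  Transmitter T3: 0.12 × 0.07 = 0.0084
  Transmitter T5: 0.31 × 0.09 = 0.0279
Normalizing constant = 0.10278.
The ratio is 0.0224 / 0.0116 (the normalizer cancels) = 1.9310.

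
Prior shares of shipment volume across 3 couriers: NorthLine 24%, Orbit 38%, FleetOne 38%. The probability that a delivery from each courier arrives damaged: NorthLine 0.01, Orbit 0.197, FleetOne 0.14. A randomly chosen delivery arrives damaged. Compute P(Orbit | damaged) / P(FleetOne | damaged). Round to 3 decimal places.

1.407

By Bayes' rule, posterior ∝ prior × likelihood:
  NorthLine: 0.24 × 0.01 = 0.0024
  Orbit: 0.38 × 0.197 = 0.07486
  FleetOne: 0.38 × 0.14 = 0.0532
Sum = 0.13046.
The ratio is 0.07486 / 0.0532 (the normalizer cancels) = 1.407.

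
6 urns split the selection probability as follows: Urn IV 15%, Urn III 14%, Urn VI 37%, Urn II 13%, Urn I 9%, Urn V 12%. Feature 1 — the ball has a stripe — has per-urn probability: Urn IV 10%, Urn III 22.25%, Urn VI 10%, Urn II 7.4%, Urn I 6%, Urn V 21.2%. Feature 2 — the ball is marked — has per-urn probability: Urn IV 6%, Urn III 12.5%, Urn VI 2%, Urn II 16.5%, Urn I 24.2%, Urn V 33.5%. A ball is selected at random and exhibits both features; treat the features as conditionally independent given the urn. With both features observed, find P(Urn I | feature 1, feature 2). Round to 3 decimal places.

0.077

Prior × likelihood for each hypothesis:
  Urn IV: 0.15 × 0.1 × 0.06 = 0.0009
  Urn III: 0.14 × 0.2225 × 0.125 = 0.00389375
  Urn VI: 0.37 × 0.1 × 0.02 = 0.00074
  Urn II: 0.13 × 0.074 × 0.165 = 0.0015873
  Urn I: 0.09 × 0.06 × 0.242 = 0.0013068
  Urn V: 0.12 × 0.212 × 0.335 = 0.0085224
Sum = 0.01695025.
P(Urn I | evidence) = 0.0013068 / 0.01695025 ≈ 0.077.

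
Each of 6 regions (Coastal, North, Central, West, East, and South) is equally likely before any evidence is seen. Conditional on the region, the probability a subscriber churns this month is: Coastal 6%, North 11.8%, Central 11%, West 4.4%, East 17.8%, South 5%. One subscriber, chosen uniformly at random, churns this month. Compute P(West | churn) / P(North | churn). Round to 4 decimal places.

Since the prior is uniform, the posterior is proportional to the likelihood:
  Coastal: 0.06
  North: 0.118
  Central: 0.11
  West: 0.044
  East: 0.178
  South: 0.05
Sum = 0.56.
The ratio is 0.044 / 0.118 (the normalizer cancels) = 0.3729.

0.3729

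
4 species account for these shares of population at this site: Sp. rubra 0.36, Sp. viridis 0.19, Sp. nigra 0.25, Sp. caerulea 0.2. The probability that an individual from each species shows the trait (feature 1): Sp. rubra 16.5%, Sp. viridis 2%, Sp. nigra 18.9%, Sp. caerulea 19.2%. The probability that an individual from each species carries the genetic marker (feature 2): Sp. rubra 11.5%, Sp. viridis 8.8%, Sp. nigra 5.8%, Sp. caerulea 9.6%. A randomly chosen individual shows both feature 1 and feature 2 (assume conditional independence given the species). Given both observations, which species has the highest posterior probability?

Unnormalized posteriors (prior × likelihood):
  Sp. rubra: 0.36 × 0.165 × 0.115 = 0.006831
  Sp. viridis: 0.19 × 0.02 × 0.088 = 0.0003344
  Sp. nigra: 0.25 × 0.189 × 0.058 = 0.0027405
  Sp. caerulea: 0.2 × 0.192 × 0.096 = 0.0036864
Sum = 0.0135923.
Largest term belongs to Sp. rubra, so Sp. rubra is most probable.

Sp. rubra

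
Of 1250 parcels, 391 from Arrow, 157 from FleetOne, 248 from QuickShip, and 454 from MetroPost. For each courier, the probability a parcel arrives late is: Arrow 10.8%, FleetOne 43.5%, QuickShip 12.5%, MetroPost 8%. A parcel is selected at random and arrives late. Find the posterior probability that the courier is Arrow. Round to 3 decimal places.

Compute prior × likelihood for every hypothesis:
  Arrow: 0.3128 × 0.108 = 0.0337824
  FleetOne: 0.1256 × 0.435 = 0.054636
  QuickShip: 0.1984 × 0.125 = 0.0248
  MetroPost: 0.3632 × 0.08 = 0.029056
Total = 0.1422744.
P(Arrow | evidence) = 0.0337824 / 0.1422744 ≈ 0.237.

0.237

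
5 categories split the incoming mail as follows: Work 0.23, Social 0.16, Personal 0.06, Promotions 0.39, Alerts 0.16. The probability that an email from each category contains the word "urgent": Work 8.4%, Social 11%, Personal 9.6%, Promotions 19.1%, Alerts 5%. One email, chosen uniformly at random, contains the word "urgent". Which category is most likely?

Compute prior × likelihood for every hypothesis:
  Work: 0.23 × 0.084 = 0.01932
  Social: 0.16 × 0.11 = 0.0176
  Personal: 0.06 × 0.096 = 0.00576
  Promotions: 0.39 × 0.191 = 0.07449
  Alerts: 0.16 × 0.05 = 0.008
Total = 0.12517.
Largest term belongs to Promotions, so Promotions is most probable.

Promotions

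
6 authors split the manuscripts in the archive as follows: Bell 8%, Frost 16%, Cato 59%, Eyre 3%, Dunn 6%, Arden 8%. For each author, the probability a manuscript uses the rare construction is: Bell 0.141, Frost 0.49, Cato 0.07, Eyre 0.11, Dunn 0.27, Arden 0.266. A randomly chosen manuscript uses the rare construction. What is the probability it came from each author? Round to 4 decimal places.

Unnormalized posteriors (prior × likelihood):
  Bell: 0.08 × 0.141 = 0.01128
  Frost: 0.16 × 0.49 = 0.0784
  Cato: 0.59 × 0.07 = 0.0413
  Eyre: 0.03 × 0.11 = 0.0033
  Dunn: 0.06 × 0.27 = 0.0162
  Arden: 0.08 × 0.266 = 0.02128
Sum = 0.17176.
P(Bell | rare-form) = 0.01128/0.17176 ≈ 0.0657
P(Frost | rare-form) = 0.0784/0.17176 ≈ 0.4565
P(Cato | rare-form) = 0.0413/0.17176 ≈ 0.2405
P(Eyre | rare-form) = 0.0033/0.17176 ≈ 0.0192
P(Dunn | rare-form) = 0.0162/0.17176 ≈ 0.0943
P(Arden | rare-form) = 0.02128/0.17176 ≈ 0.1239

Bell 0.0657, Frost 0.4565, Cato 0.2405, Eyre 0.0192, Dunn 0.0943, Arden 0.1239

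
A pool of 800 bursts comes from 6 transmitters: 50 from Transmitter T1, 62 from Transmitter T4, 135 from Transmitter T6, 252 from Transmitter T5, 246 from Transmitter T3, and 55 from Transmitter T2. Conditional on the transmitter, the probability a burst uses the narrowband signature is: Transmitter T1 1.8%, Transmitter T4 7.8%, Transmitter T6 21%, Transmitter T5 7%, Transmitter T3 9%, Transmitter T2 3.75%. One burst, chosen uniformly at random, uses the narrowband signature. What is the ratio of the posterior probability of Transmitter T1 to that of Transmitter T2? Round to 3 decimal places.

Prior × likelihood for each hypothesis:
  Transmitter T1: 0.0625 × 0.018 = 0.001125
  Transmitter T4: 0.0775 × 0.078 = 0.006045
  Transmitter T6: 0.16875 × 0.21 = 0.0354375
  Transmitter T5: 0.315 × 0.07 = 0.02205
  Transmitter T3: 0.3075 × 0.09 = 0.027675
  Transmitter T2: 0.06875 × 0.0375 = 0.002578125
Total = 0.094910625.
The ratio is 0.001125 / 0.002578125 (the normalizer cancels) = 0.436.

0.436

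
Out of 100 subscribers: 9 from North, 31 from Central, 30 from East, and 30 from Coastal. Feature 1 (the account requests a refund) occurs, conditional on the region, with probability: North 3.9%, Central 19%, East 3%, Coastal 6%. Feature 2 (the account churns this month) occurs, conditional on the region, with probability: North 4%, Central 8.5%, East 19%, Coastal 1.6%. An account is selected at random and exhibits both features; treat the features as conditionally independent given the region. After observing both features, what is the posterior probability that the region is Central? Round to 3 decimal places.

Compute prior × likelihood for every hypothesis:
  North: 0.09 × 0.039 × 0.04 = 0.0001404
  Central: 0.31 × 0.19 × 0.085 = 0.0050065
  East: 0.3 × 0.03 × 0.19 = 0.00171
  Coastal: 0.3 × 0.06 × 0.016 = 0.000288
Normalizing constant = 0.0071449.
P(Central | evidence) = 0.0050065 / 0.0071449 ≈ 0.701.

0.701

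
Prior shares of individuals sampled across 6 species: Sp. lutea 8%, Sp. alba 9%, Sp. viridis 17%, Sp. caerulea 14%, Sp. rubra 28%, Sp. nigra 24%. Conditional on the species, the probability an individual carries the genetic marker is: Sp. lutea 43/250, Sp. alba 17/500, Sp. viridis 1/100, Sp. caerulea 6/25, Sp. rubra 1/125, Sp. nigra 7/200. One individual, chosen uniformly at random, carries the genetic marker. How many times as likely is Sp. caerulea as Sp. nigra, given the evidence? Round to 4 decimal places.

Compute prior × likelihood for every hypothesis:
  Sp. lutea: 0.08 × 0.172 = 0.01376
  Sp. alba: 0.09 × 0.034 = 0.00306
  Sp. viridis: 0.17 × 0.01 = 0.0017
  Sp. caerulea: 0.14 × 0.24 = 0.0336
  Sp. rubra: 0.28 × 0.008 = 0.00224
  Sp. nigra: 0.24 × 0.035 = 0.0084
Sum = 0.06276.
The ratio is 0.0336 / 0.0084 (the normalizer cancels) = 4.0000.

4.0000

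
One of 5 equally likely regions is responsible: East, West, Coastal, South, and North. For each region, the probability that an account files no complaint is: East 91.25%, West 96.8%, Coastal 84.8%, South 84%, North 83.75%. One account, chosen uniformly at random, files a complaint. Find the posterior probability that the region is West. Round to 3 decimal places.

Taking complements, P(complaint | each) = East 0.0875, West 0.032, Coastal 0.152, South 0.16, North 0.1625.
Since the prior is uniform, the posterior is proportional to the likelihood:
  East: 0.0875
  West: 0.032
  Coastal: 0.152
  South: 0.16
  North: 0.1625
Normalizing constant = 0.594.
P(West | evidence) = 0.032 / 0.594 ≈ 0.054.

0.054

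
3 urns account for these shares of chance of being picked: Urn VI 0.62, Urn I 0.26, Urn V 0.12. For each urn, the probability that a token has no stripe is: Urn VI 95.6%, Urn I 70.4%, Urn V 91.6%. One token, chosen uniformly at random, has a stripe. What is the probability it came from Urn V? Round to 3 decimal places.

Taking complements, P(striped | each) = Urn VI 0.044, Urn I 0.296, Urn V 0.084.
Prior × likelihood for each hypothesis:
  Urn VI: 0.62 × 0.044 = 0.02728
  Urn I: 0.26 × 0.296 = 0.07696
  Urn V: 0.12 × 0.084 = 0.01008
Total = 0.11432.
P(Urn V | evidence) = 0.01008 / 0.11432 ≈ 0.088.

0.088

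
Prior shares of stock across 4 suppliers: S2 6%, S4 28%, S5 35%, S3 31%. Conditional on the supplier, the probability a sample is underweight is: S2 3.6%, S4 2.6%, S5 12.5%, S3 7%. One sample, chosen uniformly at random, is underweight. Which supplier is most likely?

S5

Compute prior × likelihood for every hypothesis:
  S2: 0.06 × 0.036 = 0.00216
  S4: 0.28 × 0.026 = 0.00728
  S5: 0.35 × 0.125 = 0.04375
  S3: 0.31 × 0.07 = 0.0217
Total = 0.07489.
Largest term belongs to S5, so S5 is most probable.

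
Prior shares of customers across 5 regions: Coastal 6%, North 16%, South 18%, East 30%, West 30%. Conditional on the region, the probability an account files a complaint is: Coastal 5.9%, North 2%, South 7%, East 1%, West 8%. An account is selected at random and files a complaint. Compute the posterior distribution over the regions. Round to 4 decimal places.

By Bayes' rule, posterior ∝ prior × likelihood:
  Coastal: 0.06 × 0.059 = 0.00354
  North: 0.16 × 0.02 = 0.0032
  South: 0.18 × 0.07 = 0.0126
  East: 0.3 × 0.01 = 0.003
  West: 0.3 × 0.08 = 0.024
Normalizing constant = 0.04634.
P(Coastal | complaint) = 0.00354/0.04634 ≈ 0.0764
P(North | complaint) = 0.0032/0.04634 ≈ 0.0691
P(South | complaint) = 0.0126/0.04634 ≈ 0.2719
P(East | complaint) = 0.003/0.04634 ≈ 0.0647
P(West | complaint) = 0.024/0.04634 ≈ 0.5179
(Check: 0.0764+0.0691+0.2719+0.0647+0.5179 = 1.0000.)

Coastal 0.0764, North 0.0691, South 0.2719, East 0.0647, West 0.5179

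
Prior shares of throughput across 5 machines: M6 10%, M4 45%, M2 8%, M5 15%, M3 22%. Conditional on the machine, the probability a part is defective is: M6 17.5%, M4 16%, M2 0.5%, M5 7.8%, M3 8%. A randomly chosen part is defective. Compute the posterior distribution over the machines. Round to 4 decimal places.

M6 0.1468, M4 0.6040, M2 0.0034, M5 0.0982, M3 0.1477

Prior × likelihood for each hypothesis:
  M6: 0.1 × 0.175 = 0.0175
  M4: 0.45 × 0.16 = 0.072
  M2: 0.08 × 0.005 = 0.0004
  M5: 0.15 × 0.078 = 0.0117
  M3: 0.22 × 0.08 = 0.0176
Normalizing constant = 0.1192.
P(M6 | defective) = 0.0175/0.1192 ≈ 0.1468
P(M4 | defective) = 0.072/0.1192 ≈ 0.6040
P(M2 | defective) = 0.0004/0.1192 ≈ 0.0034
P(M5 | defective) = 0.0117/0.1192 ≈ 0.0982
P(M3 | defective) = 0.0176/0.1192 ≈ 0.1477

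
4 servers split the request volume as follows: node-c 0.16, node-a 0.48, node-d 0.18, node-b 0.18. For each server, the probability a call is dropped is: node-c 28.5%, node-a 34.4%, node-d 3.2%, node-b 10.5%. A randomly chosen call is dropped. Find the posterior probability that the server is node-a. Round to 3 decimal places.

Compute prior × likelihood for every hypothesis:
  node-c: 0.16 × 0.285 = 0.0456
  node-a: 0.48 × 0.344 = 0.16512
  node-d: 0.18 × 0.032 = 0.00576
  node-b: 0.18 × 0.105 = 0.0189
Normalizing constant = 0.23538.
P(node-a | evidence) = 0.16512 / 0.23538 ≈ 0.702.

0.702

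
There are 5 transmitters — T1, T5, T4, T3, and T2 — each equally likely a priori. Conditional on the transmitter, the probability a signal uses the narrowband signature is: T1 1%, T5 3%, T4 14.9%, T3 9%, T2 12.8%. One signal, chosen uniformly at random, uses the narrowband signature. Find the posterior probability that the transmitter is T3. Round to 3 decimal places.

0.221

Since the prior is uniform, the posterior is proportional to the likelihood:
  T1: 0.01
  T5: 0.03
  T4: 0.149
  T3: 0.09
  T2: 0.128
Sum = 0.407.
P(T3 | evidence) = 0.09 / 0.407 ≈ 0.221.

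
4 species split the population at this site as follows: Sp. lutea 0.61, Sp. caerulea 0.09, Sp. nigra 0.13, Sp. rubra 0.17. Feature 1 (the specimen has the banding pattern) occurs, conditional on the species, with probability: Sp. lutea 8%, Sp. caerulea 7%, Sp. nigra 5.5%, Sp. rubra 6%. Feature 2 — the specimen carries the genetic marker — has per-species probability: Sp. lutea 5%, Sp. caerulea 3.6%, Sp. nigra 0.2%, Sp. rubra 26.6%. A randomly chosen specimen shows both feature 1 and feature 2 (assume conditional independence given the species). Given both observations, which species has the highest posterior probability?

Sp. rubra

Compute prior × likelihood for every hypothesis:
  Sp. lutea: 0.61 × 0.08 × 0.05 = 0.00244
  Sp. caerulea: 0.09 × 0.07 × 0.036 = 0.0002268
  Sp. nigra: 0.13 × 0.055 × 0.002 = 0.0000143
  Sp. rubra: 0.17 × 0.06 × 0.266 = 0.0027132
Total = 0.0053943.
Largest term belongs to Sp. rubra, so Sp. rubra is most probable.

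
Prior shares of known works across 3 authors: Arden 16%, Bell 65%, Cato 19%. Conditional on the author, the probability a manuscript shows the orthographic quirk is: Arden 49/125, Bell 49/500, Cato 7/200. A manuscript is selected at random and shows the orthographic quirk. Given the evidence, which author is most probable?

Unnormalized posteriors (prior × likelihood):
  Arden: 0.16 × 0.392 = 0.06272
  Bell: 0.65 × 0.098 = 0.0637
  Cato: 0.19 × 0.035 = 0.00665
Sum = 0.13307.
Largest term belongs to Bell, so Bell is most probable.

Bell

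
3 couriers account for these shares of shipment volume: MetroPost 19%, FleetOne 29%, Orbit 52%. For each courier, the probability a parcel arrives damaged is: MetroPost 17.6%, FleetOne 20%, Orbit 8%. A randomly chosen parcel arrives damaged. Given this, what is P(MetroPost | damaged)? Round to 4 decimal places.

Unnormalized posteriors (prior × likelihood):
  MetroPost: 0.19 × 0.176 = 0.03344
  FleetOne: 0.29 × 0.2 = 0.058
  Orbit: 0.52 × 0.08 = 0.0416
Total = 0.13304.
P(MetroPost | evidence) = 0.03344 / 0.13304 ≈ 0.2514.

0.2514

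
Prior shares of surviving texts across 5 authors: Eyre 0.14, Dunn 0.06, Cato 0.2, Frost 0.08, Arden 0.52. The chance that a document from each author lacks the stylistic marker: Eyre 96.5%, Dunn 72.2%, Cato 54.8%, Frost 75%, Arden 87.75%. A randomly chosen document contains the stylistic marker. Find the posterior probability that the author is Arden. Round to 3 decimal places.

Taking complements, P(marker | each) = Eyre 0.035, Dunn 0.278, Cato 0.452, Frost 0.25, Arden 0.1225.
Prior × likelihood for each hypothesis:
  Eyre: 0.14 × 0.035 = 0.0049
  Dunn: 0.06 × 0.278 = 0.01668
  Cato: 0.2 × 0.452 = 0.0904
  Frost: 0.08 × 0.25 = 0.02
  Arden: 0.52 × 0.1225 = 0.0637
Total = 0.19568.
P(Arden | evidence) = 0.0637 / 0.19568 ≈ 0.326.

0.326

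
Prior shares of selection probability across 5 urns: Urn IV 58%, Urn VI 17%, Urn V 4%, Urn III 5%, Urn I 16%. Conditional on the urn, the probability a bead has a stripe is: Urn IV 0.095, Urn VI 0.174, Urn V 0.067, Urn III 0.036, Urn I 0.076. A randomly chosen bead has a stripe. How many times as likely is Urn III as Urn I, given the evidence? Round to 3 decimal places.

Unnormalized posteriors (prior × likelihood):
  Urn IV: 0.58 × 0.095 = 0.0551
  Urn VI: 0.17 × 0.174 = 0.02958
  Urn V: 0.04 × 0.067 = 0.00268
  Urn III: 0.05 × 0.036 = 0.0018
  Urn I: 0.16 × 0.076 = 0.01216
Normalizing constant = 0.10132.
The ratio is 0.0018 / 0.01216 (the normalizer cancels) = 0.148.

0.148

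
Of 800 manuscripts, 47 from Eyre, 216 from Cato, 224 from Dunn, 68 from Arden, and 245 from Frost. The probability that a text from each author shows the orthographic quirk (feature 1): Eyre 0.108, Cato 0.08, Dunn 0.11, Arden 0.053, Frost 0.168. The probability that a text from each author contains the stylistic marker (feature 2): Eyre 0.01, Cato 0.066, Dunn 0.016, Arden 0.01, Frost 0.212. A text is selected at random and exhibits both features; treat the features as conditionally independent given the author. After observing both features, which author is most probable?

Frost

By Bayes' rule, posterior ∝ prior × likelihood:
  Eyre: 0.05875 × 0.108 × 0.01 = 0.00006345
  Cato: 0.27 × 0.08 × 0.066 = 0.0014256
  Dunn: 0.28 × 0.11 × 0.016 = 0.0004928
  Arden: 0.085 × 0.053 × 0.01 = 0.00004505
  Frost: 0.30625 × 0.168 × 0.212 = 0.0109074
Normalizing constant = 0.0129343.
Largest term belongs to Frost, so Frost is most probable.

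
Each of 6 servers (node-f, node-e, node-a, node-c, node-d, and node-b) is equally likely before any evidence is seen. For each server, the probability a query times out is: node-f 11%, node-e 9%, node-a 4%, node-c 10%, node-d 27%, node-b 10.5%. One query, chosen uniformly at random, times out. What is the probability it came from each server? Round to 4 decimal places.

node-f 0.1538, node-e 0.1259, node-a 0.0559, node-c 0.1399, node-d 0.3776, node-b 0.1469

Since the prior is uniform, the posterior is proportional to the likelihood:
  node-f: 0.11
  node-e: 0.09
  node-a: 0.04
  node-c: 0.1
  node-d: 0.27
  node-b: 0.105
Total = 0.715.
P(node-f | timeout) = 0.11/0.715 ≈ 0.1538
P(node-e | timeout) = 0.09/0.715 ≈ 0.1259
P(node-a | timeout) = 0.04/0.715 ≈ 0.0559
P(node-c | timeout) = 0.1/0.715 ≈ 0.1399
P(node-d | timeout) = 0.27/0.715 ≈ 0.3776
P(node-b | timeout) = 0.105/0.715 ≈ 0.1469
(Check: 0.1538+0.1259+0.0559+0.1399+0.3776+0.1469 = 1.0000.)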